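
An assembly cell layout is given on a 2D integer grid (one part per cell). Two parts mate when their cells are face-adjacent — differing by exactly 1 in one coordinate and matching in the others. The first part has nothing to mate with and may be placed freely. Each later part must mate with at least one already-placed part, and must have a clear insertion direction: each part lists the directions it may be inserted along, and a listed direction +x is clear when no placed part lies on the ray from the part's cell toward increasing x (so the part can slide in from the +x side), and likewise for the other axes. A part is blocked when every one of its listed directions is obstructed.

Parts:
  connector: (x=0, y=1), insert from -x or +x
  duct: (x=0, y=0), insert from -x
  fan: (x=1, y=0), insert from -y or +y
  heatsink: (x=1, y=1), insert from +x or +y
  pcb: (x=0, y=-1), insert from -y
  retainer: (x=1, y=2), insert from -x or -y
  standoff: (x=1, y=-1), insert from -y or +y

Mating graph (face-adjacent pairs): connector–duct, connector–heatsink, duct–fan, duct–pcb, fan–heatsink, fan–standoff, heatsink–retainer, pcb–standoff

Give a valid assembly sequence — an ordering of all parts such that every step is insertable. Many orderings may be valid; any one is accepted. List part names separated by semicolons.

1. standoff@(1, -1) [-y clear] — {standoff}
2. fan@(1, 0) [+y clear] — {fan, standoff}
3. heatsink@(1, 1) [+x clear] — {fan, heatsink, standoff}
4. duct@(0, 0) [-x clear] — {duct, fan, heatsink, standoff}
5. connector@(0, 1) [-x clear] — {connector, duct, fan, heatsink, standoff}
6. retainer@(1, 2) [-x clear] — {connector, duct, fan, heatsink, retainer, standoff}
7. pcb@(0, -1) [-y clear] — {connector, duct, fan, heatsink, pcb, retainer, standoff}

standoff; fan; heatsink; duct; connector; retainer; pcb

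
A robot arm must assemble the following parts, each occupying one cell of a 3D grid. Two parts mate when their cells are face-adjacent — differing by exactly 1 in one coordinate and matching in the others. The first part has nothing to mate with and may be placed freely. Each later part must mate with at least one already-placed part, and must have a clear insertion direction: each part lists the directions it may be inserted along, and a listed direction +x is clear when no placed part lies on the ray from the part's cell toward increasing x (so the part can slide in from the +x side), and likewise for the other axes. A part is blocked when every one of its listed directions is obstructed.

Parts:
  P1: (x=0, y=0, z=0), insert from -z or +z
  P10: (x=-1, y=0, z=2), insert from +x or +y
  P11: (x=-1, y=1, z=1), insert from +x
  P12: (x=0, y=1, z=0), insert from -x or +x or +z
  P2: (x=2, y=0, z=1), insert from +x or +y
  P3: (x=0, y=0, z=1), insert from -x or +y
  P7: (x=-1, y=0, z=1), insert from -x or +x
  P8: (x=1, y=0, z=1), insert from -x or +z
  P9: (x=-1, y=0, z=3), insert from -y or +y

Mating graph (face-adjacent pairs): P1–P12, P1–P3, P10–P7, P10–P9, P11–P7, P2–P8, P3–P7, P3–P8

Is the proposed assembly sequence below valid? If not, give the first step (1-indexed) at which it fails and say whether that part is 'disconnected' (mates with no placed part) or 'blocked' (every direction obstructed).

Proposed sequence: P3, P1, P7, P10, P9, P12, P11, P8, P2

1. P3@(0, 0, 1) [-x clear] — {P3}
2. P1@(0, 0, 0) [-z clear] — {P1, P3}
3. P7@(-1, 0, 1) [-x clear] — {P1, P3, P7}
4. P10@(-1, 0, 2) [+x clear] — {P1, P10, P3, P7}
5. P9@(-1, 0, 3) [-y clear] — {P1, P10, P3, P7, P9}
6. P12@(0, 1, 0) [-x clear] — {P1, P10, P12, P3, P7, P9}
7. P11@(-1, 1, 1) [+x clear] — {P1, P10, P11, P12, P3, P7, P9}
8. P8@(1, 0, 1) [+z clear] — {P1, P10, P11, P12, P3, P7, P8, P9}
9. P2@(2, 0, 1) [+x clear] — {P1, P10, P11, P12, P2, P3, P7, P8, P9}

Valid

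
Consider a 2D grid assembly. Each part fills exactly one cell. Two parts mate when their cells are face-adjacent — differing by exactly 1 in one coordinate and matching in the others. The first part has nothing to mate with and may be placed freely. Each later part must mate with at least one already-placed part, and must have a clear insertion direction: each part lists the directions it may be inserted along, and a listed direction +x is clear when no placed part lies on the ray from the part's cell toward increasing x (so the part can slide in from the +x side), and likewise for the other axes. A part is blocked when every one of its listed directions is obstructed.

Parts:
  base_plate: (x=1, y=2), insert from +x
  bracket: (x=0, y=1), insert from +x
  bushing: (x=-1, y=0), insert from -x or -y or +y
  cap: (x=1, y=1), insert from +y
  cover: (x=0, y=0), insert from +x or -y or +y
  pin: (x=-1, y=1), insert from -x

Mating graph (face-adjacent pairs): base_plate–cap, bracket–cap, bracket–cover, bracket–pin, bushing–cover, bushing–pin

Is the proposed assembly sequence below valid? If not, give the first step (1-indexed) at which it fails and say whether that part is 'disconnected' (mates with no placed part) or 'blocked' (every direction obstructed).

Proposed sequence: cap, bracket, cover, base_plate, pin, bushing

1. cap@(1, 1) [+y clear] — {cap}
2. bracket@(0, 1) — +x all obstructed ⇒ blocked

Invalid at step 2 (blocked)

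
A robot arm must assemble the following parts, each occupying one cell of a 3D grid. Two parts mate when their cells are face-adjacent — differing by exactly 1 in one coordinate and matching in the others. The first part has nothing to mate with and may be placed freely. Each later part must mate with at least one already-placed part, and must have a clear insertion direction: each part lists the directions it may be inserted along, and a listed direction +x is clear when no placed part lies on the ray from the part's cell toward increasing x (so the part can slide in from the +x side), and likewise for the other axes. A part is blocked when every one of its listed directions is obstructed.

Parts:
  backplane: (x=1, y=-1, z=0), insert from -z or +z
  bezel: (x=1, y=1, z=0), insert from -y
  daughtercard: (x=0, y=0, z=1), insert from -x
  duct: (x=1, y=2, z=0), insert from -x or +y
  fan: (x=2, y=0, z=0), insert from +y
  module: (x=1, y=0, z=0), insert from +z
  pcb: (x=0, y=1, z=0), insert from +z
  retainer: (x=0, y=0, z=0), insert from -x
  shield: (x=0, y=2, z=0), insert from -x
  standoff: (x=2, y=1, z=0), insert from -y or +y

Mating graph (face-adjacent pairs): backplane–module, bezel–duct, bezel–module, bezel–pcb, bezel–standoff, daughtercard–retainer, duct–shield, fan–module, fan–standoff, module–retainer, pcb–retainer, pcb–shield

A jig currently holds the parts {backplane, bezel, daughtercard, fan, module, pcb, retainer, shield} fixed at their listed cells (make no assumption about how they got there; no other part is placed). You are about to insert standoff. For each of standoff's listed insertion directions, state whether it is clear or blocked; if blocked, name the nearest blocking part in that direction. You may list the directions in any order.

+y: clear; -y: blocked by fan

-y: nearest on ray is fan@(2, 0, 0) ⇒ blocked
+y: ray from standoff(2, 1, 0) has no placed part ⇒ clear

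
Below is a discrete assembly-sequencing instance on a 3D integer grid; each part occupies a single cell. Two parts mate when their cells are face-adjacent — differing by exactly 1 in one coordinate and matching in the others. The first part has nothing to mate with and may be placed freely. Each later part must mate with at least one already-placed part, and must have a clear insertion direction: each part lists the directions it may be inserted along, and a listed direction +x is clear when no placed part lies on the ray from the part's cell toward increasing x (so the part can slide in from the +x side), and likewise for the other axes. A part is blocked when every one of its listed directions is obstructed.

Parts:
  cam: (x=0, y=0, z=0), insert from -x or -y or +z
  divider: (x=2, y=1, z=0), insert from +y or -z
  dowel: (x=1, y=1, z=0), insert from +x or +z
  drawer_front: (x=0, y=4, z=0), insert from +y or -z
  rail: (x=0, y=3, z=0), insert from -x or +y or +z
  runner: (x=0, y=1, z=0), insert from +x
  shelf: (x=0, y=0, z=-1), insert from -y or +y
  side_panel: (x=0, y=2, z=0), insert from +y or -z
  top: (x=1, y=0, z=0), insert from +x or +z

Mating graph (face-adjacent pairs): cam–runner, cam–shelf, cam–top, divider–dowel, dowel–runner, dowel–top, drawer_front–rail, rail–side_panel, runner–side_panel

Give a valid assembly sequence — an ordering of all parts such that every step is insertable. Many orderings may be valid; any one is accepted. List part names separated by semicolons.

runner; cam; top; side_panel; dowel; shelf; rail; drawer_front; divider

1. runner@(0, 1, 0) [+x clear] — {runner}
2. cam@(0, 0, 0) [-x clear] — {cam, runner}
3. top@(1, 0, 0) [+x clear] — {cam, runner, top}
4. side_panel@(0, 2, 0) [+y clear] — {cam, runner, side_panel, top}
5. dowel@(1, 1, 0) [+x clear] — {cam, dowel, runner, side_panel, top}
6. shelf@(0, 0, -1) [-y clear] — {cam, dowel, runner, shelf, side_panel, top}
7. rail@(0, 3, 0) [-x clear] — {cam, dowel, rail, runner, shelf, side_panel, top}
8. drawer_front@(0, 4, 0) [+y clear] — {cam, dowel, drawer_front, rail, runner, shelf, side_panel, top}
9. divider@(2, 1, 0) [+y clear] — {cam, divider, dowel, drawer_front, rail, runner, shelf, side_panel, top}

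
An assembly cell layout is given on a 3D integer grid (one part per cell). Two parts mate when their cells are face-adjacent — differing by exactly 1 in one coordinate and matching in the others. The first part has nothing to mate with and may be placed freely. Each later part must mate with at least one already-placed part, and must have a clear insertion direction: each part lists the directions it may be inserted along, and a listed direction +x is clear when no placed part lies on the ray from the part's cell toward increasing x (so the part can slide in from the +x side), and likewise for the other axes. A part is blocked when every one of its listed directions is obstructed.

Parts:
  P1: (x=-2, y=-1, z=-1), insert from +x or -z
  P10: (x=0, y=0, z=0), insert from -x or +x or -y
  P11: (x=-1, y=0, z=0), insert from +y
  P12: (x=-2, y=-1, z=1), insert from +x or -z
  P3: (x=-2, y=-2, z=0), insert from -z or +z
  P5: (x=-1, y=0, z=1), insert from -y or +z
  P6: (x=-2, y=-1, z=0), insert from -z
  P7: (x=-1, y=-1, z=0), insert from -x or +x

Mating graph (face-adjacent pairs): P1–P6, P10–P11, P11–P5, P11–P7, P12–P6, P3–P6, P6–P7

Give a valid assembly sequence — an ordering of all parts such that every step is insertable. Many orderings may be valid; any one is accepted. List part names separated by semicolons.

P11; P7; P6; P12; P3; P10; P1; P5

1. P11@(-1, 0, 0) [+y clear] — {P11}
2. P7@(-1, -1, 0) [-x clear] — {P11, P7}
3. P6@(-2, -1, 0) [-z clear] — {P11, P6, P7}
4. P12@(-2, -1, 1) [+x clear] — {P11, P12, P6, P7}
5. P3@(-2, -2, 0) [-z clear] — {P11, P12, P3, P6, P7}
6. P10@(0, 0, 0) [+x clear] — {P10, P11, P12, P3, P6, P7}
7. P1@(-2, -1, -1) [+x clear] — {P1, P10, P11, P12, P3, P6, P7}
8. P5@(-1, 0, 1) [-y clear] — {P1, P10, P11, P12, P3, P5, P6, P7}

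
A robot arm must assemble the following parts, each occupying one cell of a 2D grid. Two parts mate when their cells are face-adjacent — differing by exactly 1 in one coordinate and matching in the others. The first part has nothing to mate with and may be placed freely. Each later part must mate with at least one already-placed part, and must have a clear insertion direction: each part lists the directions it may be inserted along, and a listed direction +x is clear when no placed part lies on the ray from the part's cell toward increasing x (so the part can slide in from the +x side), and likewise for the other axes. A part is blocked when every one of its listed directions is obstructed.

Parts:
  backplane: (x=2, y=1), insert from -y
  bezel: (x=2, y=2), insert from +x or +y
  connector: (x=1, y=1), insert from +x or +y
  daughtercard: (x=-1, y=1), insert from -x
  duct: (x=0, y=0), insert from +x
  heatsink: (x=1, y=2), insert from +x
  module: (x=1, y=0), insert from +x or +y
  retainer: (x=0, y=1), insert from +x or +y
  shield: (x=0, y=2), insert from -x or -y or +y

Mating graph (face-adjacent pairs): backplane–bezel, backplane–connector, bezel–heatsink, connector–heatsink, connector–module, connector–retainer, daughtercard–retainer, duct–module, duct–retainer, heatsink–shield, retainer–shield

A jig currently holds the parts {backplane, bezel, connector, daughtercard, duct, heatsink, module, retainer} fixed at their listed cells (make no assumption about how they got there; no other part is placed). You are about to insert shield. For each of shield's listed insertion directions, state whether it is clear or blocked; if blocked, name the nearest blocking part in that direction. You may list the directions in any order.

-x: ray from shield(0, 2) has no placed part ⇒ clear
-y: nearest on ray is retainer@(0, 1) ⇒ blocked
+y: ray from shield(0, 2) has no placed part ⇒ clear

+y: clear; -x: clear; -y: blocked by retainer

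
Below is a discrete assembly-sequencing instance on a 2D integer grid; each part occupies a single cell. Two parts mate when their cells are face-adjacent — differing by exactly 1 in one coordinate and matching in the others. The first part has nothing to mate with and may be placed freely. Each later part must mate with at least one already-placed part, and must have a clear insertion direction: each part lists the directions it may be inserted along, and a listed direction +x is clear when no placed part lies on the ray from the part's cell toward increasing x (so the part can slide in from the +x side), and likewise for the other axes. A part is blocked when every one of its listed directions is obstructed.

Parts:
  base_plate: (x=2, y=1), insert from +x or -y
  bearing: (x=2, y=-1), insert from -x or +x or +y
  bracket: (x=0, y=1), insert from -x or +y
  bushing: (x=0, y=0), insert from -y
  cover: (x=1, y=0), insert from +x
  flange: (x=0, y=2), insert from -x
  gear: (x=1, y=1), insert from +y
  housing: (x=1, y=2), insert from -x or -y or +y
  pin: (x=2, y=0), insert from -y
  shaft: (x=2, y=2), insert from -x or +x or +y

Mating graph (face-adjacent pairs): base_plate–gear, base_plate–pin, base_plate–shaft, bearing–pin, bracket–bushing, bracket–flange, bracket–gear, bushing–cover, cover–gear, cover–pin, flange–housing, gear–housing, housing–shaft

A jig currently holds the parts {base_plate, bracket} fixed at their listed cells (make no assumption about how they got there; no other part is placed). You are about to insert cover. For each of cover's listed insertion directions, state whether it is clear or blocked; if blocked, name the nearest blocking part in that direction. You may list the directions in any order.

+x: clear

+x: ray from cover(1, 0) has no placed part ⇒ clear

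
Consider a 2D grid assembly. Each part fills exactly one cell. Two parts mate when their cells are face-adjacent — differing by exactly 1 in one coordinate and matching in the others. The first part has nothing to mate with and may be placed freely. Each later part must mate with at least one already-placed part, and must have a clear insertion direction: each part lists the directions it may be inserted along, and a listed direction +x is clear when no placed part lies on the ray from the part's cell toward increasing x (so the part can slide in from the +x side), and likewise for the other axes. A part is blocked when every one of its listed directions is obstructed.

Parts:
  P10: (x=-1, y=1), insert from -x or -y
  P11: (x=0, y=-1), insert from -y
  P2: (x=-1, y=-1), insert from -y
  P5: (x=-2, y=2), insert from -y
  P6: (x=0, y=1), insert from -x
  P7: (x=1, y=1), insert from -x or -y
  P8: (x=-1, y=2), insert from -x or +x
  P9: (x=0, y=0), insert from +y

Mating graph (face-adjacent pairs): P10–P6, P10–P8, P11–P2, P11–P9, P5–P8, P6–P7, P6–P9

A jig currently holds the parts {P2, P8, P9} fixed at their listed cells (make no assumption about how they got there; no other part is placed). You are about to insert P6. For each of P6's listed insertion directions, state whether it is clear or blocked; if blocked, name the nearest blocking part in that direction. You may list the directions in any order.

-x: clear

-x: ray from P6(0, 1) has no placed part ⇒ clear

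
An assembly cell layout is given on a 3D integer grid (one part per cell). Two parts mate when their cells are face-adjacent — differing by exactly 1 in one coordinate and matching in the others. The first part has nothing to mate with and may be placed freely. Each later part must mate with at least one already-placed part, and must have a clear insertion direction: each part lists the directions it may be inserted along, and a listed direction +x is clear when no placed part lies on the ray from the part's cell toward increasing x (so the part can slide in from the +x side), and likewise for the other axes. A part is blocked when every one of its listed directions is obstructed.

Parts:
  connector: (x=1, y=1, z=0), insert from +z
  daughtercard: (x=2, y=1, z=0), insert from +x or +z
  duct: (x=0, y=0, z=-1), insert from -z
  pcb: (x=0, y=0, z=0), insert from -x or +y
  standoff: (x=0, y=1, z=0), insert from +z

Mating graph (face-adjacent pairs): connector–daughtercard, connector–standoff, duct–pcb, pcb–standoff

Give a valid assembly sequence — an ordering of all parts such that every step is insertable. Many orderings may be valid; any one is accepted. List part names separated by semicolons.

duct; pcb; standoff; connector; daughtercard

1. duct@(0, 0, -1) [-z clear] — {duct}
2. pcb@(0, 0, 0) [-x clear] — {duct, pcb}
3. standoff@(0, 1, 0) [+z clear] — {duct, pcb, standoff}
4. connector@(1, 1, 0) [+z clear] — {connector, duct, pcb, standoff}
5. daughtercard@(2, 1, 0) [+x clear] — {connector, daughtercard, duct, pcb, standoff}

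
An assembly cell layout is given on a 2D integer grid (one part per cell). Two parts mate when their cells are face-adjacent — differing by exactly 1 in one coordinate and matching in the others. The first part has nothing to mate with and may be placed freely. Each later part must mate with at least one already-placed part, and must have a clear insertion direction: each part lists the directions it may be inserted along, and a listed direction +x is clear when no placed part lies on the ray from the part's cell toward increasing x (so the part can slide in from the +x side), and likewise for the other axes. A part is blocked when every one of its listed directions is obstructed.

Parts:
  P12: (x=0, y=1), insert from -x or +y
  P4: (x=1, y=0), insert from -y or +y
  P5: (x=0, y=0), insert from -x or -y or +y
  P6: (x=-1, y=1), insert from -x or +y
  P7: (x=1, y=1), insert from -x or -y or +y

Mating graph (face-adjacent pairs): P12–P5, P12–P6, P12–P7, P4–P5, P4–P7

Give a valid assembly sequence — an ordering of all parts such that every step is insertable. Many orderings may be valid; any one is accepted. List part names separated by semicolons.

P4; P7; P12; P5; P6

1. P4@(1, 0) [-y clear] — {P4}
2. P7@(1, 1) [-x clear] — {P4, P7}
3. P12@(0, 1) [-x clear] — {P12, P4, P7}
4. P5@(0, 0) [-x clear] — {P12, P4, P5, P7}
5. P6@(-1, 1) [-x clear] — {P12, P4, P5, P6, P7}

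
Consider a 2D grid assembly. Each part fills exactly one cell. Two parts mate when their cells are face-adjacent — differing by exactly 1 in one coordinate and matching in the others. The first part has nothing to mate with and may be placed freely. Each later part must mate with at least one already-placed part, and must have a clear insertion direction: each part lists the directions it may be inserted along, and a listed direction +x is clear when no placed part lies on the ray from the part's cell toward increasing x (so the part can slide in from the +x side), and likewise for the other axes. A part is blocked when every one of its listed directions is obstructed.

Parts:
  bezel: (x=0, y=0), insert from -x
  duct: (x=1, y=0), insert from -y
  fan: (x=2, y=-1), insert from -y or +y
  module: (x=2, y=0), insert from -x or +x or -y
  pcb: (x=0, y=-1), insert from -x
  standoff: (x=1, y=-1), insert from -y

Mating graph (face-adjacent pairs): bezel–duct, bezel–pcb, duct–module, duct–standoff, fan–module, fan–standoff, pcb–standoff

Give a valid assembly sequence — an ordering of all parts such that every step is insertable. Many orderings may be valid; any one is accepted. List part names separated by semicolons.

1. pcb@(0, -1) [-x clear] — {pcb}
2. bezel@(0, 0) [-x clear] — {bezel, pcb}
3. duct@(1, 0) [-y clear] — {bezel, duct, pcb}
4. module@(2, 0) [+x clear] — {bezel, duct, module, pcb}
5. fan@(2, -1) [-y clear] — {bezel, duct, fan, module, pcb}
6. standoff@(1, -1) [-y clear] — {bezel, duct, fan, module, pcb, standoff}

pcb; bezel; duct; module; fan; standoff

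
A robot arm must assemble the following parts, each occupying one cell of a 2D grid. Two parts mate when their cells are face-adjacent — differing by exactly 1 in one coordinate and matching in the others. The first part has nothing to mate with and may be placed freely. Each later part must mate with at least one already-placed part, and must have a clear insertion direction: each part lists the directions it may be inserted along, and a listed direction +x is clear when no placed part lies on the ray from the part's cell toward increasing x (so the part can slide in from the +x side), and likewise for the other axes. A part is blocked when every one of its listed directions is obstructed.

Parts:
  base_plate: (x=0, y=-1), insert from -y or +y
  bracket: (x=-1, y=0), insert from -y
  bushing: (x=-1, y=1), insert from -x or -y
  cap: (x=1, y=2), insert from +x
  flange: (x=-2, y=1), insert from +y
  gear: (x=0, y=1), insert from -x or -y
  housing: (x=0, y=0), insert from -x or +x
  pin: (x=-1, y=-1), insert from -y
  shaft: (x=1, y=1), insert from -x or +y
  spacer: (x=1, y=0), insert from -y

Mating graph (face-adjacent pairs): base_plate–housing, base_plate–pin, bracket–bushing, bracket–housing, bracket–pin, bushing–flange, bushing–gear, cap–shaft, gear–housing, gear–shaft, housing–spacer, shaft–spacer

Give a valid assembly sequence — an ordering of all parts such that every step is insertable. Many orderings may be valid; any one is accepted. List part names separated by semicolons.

bracket; pin; base_plate; housing; gear; spacer; bushing; flange; shaft; cap

1. bracket@(-1, 0) [-y clear] — {bracket}
2. pin@(-1, -1) [-y clear] — {bracket, pin}
3. base_plate@(0, -1) [-y clear] — {base_plate, bracket, pin}
4. housing@(0, 0) [+x clear] — {base_plate, bracket, housing, pin}
5. gear@(0, 1) [-x clear] — {base_plate, bracket, gear, housing, pin}
6. spacer@(1, 0) [-y clear] — {base_plate, bracket, gear, housing, pin, spacer}
7. bushing@(-1, 1) [-x clear] — {base_plate, bracket, bushing, gear, housing, pin, spacer}
8. flange@(-2, 1) [+y clear] — {base_plate, bracket, bushing, flange, gear, housing, pin, spacer}
9. shaft@(1, 1) [+y clear] — {base_plate, bracket, bushing, flange, gear, housing, pin, shaft, spacer}
10. cap@(1, 2) [+x clear] — {base_plate, bracket, bushing, cap, flange, gear, housing, pin, shaft, spacer}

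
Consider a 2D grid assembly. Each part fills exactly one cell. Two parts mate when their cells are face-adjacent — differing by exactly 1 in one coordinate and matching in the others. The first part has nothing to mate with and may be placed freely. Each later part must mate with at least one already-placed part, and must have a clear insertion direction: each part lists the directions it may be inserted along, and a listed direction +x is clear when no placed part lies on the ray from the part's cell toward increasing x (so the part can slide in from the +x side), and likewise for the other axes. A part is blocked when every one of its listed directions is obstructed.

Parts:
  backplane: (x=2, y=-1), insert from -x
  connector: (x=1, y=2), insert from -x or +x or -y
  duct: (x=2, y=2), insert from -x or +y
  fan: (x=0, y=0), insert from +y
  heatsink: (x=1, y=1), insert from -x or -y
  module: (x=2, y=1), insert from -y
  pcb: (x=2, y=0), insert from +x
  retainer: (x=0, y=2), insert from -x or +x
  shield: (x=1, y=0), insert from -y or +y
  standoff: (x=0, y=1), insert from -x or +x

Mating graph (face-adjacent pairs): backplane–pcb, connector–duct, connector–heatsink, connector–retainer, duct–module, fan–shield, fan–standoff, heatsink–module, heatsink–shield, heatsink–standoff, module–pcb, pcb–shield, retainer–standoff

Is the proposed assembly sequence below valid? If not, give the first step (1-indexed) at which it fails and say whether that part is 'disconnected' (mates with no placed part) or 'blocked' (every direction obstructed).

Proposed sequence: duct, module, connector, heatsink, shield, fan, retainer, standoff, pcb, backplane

1. duct@(2, 2) [-x clear] — {duct}
2. module@(2, 1) [-y clear] — {duct, module}
3. connector@(1, 2) [-x clear] — {connector, duct, module}
4. heatsink@(1, 1) [-x clear] — {connector, duct, heatsink, module}
5. shield@(1, 0) [-y clear] — {connector, duct, heatsink, module, shield}
6. fan@(0, 0) [+y clear] — {connector, duct, fan, heatsink, module, shield}
7. retainer@(0, 2) [-x clear] — {connector, duct, fan, heatsink, module, retainer, shield}
8. standoff@(0, 1) [-x clear] — {connector, duct, fan, heatsink, module, retainer, shield, standoff}
9. pcb@(2, 0) [+x clear] — {connector, duct, fan, heatsink, module, pcb, retainer, shield, standoff}
10. backplane@(2, -1) [-x clear] — {backplane, connector, duct, fan, heatsink, module, pcb, retainer, shield, standoff}

Valid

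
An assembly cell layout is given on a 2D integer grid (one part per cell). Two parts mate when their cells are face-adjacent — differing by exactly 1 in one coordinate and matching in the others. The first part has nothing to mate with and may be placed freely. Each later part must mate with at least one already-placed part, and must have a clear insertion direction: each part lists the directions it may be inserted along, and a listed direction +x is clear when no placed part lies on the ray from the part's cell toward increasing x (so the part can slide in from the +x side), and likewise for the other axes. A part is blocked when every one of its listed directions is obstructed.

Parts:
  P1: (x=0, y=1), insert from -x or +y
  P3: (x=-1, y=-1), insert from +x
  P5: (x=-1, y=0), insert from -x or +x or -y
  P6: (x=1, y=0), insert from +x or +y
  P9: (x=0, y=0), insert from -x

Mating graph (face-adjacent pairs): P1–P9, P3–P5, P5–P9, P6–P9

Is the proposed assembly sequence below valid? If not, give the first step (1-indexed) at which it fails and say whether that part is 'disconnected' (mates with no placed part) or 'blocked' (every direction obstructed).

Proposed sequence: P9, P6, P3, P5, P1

1. P9@(0, 0) [-x clear] — {P9}
2. P6@(1, 0) [+x clear] — {P6, P9}
3. P3@(-1, -1) — no placed neighbour ⇒ disconnected

Invalid at step 3 (disconnected)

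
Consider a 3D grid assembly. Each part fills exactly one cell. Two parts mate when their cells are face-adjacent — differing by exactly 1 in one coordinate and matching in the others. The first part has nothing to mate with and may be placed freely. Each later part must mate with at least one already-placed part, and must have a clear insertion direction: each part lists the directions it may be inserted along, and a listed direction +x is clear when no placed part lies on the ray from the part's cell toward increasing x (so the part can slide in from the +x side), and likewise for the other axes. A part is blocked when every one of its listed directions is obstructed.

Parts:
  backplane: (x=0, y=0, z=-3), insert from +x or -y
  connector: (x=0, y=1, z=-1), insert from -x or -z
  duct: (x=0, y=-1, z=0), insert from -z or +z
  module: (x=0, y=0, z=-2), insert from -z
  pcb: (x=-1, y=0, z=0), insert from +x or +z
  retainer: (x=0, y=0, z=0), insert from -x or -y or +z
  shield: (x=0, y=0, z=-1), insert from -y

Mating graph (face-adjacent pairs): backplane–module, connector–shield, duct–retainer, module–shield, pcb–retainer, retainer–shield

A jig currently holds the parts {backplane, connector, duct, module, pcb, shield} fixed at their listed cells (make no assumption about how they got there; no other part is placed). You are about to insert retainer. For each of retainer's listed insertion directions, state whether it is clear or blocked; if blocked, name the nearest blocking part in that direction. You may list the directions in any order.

-x: nearest on ray is pcb@(-1, 0, 0) ⇒ blocked
-y: nearest on ray is duct@(0, -1, 0) ⇒ blocked
+z: ray from retainer(0, 0, 0) has no placed part ⇒ clear

+z: clear; -x: blocked by pcb; -y: blocked by duct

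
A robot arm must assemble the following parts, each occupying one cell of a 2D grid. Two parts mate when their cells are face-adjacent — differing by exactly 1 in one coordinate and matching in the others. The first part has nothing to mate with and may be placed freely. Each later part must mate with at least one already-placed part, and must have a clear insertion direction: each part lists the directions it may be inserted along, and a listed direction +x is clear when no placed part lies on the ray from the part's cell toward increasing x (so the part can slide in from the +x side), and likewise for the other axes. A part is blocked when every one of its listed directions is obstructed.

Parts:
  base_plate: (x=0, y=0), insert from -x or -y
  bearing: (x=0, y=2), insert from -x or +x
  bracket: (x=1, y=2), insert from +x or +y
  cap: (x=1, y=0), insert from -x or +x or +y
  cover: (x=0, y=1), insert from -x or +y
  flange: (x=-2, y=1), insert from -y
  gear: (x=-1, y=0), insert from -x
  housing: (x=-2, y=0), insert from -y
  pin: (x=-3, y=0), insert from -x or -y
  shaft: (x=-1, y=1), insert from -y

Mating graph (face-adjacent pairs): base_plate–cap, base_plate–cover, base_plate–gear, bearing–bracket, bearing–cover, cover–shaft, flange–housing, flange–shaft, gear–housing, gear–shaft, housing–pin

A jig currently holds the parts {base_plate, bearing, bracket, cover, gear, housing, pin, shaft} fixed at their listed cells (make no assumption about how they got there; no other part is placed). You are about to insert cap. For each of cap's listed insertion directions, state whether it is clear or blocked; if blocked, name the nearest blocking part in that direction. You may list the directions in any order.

+x: clear; +y: blocked by bracket; -x: blocked by base_plate

-x: nearest on ray is base_plate@(0, 0) ⇒ blocked
+x: ray from cap(1, 0) has no placed part ⇒ clear
+y: nearest on ray is bracket@(1, 2) ⇒ blocked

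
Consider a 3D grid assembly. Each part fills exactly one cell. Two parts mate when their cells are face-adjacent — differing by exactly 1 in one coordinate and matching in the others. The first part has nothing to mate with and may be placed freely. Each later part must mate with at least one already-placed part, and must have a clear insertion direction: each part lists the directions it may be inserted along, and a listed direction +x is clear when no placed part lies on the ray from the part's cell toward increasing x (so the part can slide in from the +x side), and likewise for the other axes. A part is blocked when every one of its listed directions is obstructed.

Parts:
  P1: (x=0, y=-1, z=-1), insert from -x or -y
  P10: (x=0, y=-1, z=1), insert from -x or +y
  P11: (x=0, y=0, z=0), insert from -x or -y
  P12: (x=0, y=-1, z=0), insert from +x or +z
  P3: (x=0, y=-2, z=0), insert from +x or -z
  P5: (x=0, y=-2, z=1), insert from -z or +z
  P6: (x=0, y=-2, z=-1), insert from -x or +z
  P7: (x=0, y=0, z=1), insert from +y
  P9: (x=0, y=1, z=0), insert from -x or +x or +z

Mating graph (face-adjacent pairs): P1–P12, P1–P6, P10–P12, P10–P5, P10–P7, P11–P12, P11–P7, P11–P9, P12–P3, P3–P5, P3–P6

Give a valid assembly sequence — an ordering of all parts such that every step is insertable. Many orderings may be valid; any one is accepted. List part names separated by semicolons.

1. P1@(0, -1, -1) [-x clear] — {P1}
2. P6@(0, -2, -1) [-x clear] — {P1, P6}
3. P3@(0, -2, 0) [+x clear] — {P1, P3, P6}
4. P12@(0, -1, 0) [+x clear] — {P1, P12, P3, P6}
5. P10@(0, -1, 1) [-x clear] — {P1, P10, P12, P3, P6}
6. P7@(0, 0, 1) [+y clear] — {P1, P10, P12, P3, P6, P7}
7. P5@(0, -2, 1) [+z clear] — {P1, P10, P12, P3, P5, P6, P7}
8. P11@(0, 0, 0) [-x clear] — {P1, P10, P11, P12, P3, P5, P6, P7}
9. P9@(0, 1, 0) [-x clear] — {P1, P10, P11, P12, P3, P5, P6, P7, P9}

P1; P6; P3; P12; P10; P7; P5; P11; P9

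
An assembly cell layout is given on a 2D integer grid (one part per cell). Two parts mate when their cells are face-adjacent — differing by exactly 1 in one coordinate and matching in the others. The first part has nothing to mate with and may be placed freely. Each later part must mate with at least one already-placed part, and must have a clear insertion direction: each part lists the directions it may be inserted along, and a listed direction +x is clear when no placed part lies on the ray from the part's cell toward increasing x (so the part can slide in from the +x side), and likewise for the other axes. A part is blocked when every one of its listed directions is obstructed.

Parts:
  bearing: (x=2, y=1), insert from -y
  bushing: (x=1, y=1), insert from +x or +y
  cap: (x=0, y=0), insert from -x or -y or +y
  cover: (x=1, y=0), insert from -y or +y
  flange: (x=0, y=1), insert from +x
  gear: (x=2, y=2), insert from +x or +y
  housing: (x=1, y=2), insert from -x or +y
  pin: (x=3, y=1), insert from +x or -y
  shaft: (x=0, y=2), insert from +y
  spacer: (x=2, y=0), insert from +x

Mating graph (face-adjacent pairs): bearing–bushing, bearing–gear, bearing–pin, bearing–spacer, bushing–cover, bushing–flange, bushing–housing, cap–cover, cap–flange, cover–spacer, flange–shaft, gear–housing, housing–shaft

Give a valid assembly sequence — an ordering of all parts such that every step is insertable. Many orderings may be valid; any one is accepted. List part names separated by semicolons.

1. gear@(2, 2) [+x clear] — {gear}
2. housing@(1, 2) [-x clear] — {gear, housing}
3. shaft@(0, 2) [+y clear] — {gear, housing, shaft}
4. flange@(0, 1) [+x clear] — {flange, gear, housing, shaft}
5. bushing@(1, 1) [+x clear] — {bushing, flange, gear, housing, shaft}
6. bearing@(2, 1) [-y clear] — {bearing, bushing, flange, gear, housing, shaft}
7. spacer@(2, 0) [+x clear] — {bearing, bushing, flange, gear, housing, shaft, spacer}
8. pin@(3, 1) [+x clear] — {bearing, bushing, flange, gear, housing, pin, shaft, spacer}
9. cover@(1, 0) [-y clear] — {bearing, bushing, cover, flange, gear, housing, pin, shaft, spacer}
10. cap@(0, 0) [-x clear] — {bearing, bushing, cap, cover, flange, gear, housing, pin, shaft, spacer}

gear; housing; shaft; flange; bushing; bearing; spacer; pin; cover; cap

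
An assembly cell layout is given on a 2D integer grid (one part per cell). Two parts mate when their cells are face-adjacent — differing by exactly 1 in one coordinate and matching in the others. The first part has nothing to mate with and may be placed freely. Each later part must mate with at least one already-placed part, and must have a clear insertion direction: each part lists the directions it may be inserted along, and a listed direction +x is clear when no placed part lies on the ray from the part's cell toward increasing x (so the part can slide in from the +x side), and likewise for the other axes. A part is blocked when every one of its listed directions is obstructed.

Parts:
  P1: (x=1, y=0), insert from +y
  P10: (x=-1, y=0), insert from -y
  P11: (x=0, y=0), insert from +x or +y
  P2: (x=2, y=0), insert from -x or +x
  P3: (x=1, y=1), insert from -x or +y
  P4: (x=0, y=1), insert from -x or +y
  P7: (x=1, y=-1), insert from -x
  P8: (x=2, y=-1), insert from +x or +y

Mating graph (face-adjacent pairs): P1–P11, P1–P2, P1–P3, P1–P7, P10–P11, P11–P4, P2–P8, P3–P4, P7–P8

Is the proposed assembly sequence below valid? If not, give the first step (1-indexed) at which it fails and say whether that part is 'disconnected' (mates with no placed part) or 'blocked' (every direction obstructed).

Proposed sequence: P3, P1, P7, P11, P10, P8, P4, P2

1. P3@(1, 1) [-x clear] — {P3}
2. P1@(1, 0) — +y all obstructed ⇒ blocked

Invalid at step 2 (blocked)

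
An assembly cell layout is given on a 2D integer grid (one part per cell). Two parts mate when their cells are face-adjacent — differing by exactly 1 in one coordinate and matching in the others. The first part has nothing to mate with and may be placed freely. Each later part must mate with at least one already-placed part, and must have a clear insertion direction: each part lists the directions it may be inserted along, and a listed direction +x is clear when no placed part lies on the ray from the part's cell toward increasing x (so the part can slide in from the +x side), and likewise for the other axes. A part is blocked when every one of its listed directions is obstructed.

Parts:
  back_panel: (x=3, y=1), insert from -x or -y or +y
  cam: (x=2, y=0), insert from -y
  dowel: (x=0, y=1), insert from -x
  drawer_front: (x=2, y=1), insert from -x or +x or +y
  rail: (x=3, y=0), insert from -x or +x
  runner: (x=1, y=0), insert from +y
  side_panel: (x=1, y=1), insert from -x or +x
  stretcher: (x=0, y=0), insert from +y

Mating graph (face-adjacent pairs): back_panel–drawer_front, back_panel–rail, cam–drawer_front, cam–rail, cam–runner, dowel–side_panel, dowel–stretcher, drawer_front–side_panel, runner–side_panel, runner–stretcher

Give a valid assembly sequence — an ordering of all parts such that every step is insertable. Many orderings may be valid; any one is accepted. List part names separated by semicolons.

1. back_panel@(3, 1) [-x clear] — {back_panel}
2. drawer_front@(2, 1) [-x clear] — {back_panel, drawer_front}
3. rail@(3, 0) [-x clear] — {back_panel, drawer_front, rail}
4. cam@(2, 0) [-y clear] — {back_panel, cam, drawer_front, rail}
5. runner@(1, 0) [+y clear] — {back_panel, cam, drawer_front, rail, runner}
6. stretcher@(0, 0) [+y clear] — {back_panel, cam, drawer_front, rail, runner, stretcher}
7. side_panel@(1, 1) [-x clear] — {back_panel, cam, drawer_front, rail, runner, side_panel, stretcher}
8. dowel@(0, 1) [-x clear] — {back_panel, cam, dowel, drawer_front, rail, runner, side_panel, stretcher}

back_panel; drawer_front; rail; cam; runner; stretcher; side_panel; dowel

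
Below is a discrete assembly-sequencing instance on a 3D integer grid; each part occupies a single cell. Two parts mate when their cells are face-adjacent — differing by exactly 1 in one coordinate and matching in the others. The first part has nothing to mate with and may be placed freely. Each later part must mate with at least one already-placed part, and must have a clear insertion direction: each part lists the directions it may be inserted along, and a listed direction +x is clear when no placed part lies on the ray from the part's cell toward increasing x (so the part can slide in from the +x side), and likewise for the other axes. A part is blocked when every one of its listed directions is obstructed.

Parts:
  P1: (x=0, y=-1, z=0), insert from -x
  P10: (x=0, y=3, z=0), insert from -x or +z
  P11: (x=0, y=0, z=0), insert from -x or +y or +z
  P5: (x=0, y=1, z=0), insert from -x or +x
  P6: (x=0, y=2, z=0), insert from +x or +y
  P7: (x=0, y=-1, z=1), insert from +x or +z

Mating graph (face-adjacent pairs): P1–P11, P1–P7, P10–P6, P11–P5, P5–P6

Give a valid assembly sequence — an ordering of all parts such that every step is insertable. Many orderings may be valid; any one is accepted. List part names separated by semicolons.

1. P5@(0, 1, 0) [-x clear] — {P5}
2. P6@(0, 2, 0) [+x clear] — {P5, P6}
3. P11@(0, 0, 0) [-x clear] — {P11, P5, P6}
4. P10@(0, 3, 0) [-x clear] — {P10, P11, P5, P6}
5. P1@(0, -1, 0) [-x clear] — {P1, P10, P11, P5, P6}
6. P7@(0, -1, 1) [+x clear] — {P1, P10, P11, P5, P6, P7}

P5; P6; P11; P10; P1; P7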